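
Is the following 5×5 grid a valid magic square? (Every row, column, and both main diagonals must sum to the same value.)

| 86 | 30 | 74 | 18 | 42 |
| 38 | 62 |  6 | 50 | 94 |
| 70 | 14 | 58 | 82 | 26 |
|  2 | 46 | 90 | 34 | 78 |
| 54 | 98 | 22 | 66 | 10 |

Yes

Row 1: 86 + 30 + 74 + 18 + 42 = 250.
Row 2: 38 + 62 + 6 + 50 + 94 = 250.
Row 3: 70 + 14 + 58 + 82 + 26 = 250.
Row 4: 2 + 46 + 90 + 34 + 78 = 250.
Row 5: 54 + 98 + 22 + 66 + 10 = 250.
Column 1: 86 + 38 + 70 + 2 + 54 = 250.
Column 2: 30 + 62 + 14 + 46 + 98 = 250.
Column 3: 74 + 6 + 58 + 90 + 22 = 250.
Column 4: 18 + 50 + 82 + 34 + 66 = 250.
Column 5: 42 + 94 + 26 + 78 + 10 = 250.
Main diagonal: 86 + 62 + 58 + 34 + 10 = 250.
Anti-diagonal: 42 + 50 + 58 + 46 + 54 = 250.
All lines sum to 250.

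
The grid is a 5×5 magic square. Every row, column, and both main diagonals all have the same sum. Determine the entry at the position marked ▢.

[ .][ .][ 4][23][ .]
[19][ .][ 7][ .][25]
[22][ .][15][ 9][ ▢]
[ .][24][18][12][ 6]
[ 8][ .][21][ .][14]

Column 3 is complete and sums to 65; that is the magic constant.
The remaining cell in row 4 is (4,1) = 65 − 60 = 5.
From column 1, 65 − (19 + 22 + 5 + 8) gives (1,1) = 11.
The remaining cell in main diagonal is (2,2) = 65 − 52 = 13.
Using row 2: 19 + 13 + 7 + 25 + ? → (2,4) = 65 − 64 = 1.
Column 4: 23 + 1 + 9 + 12 + ? = 65, so (5,4) = 20.
Anti-diagonal needs 65; the known cells sum to 48, so (1,5) = 17.
Row 1 needs 65; the known cells sum to 55, so (1,2) = 10.
Row 5 must total 65; the given cells sum to 63, so (5,2) = 2.
Column 2: 10 + 13 + 24 + 2 + ? = 65, so (3,2) = 16.
The remaining cell in column 5 is (3,5) = 65 − 62 = 3.

3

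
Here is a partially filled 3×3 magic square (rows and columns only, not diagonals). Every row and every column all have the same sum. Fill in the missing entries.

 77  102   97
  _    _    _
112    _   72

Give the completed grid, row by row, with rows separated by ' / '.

Row 1 is already complete: 77 + 102 + 97 = 276, so that is the magic constant.
The remaining cell in row 3 is (3,2) = 276 − 184 = 92.
Column 1 needs 276; the known cells sum to 189, so (2,1) = 87.
Column 2 needs 276; the known cells sum to 194, so (2,2) = 82.
From column 3, 276 − (97 + 72) gives (2,3) = 107.

77 102 97 / 87 82 107 / 112 92 72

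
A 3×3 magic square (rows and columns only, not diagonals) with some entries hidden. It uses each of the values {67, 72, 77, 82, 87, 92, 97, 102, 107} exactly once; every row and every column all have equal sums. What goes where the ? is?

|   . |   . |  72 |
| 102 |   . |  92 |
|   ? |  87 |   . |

77

The 9 entries sum to 783, so each line sums to 783/3 = 261.
Row 2: 102 + 92 + ? = 261, so (2,2) = 67.
From column 2, 261 − (67 + 87) gives (1,2) = 107.
From column 3, 261 − (72 + 92) gives (3,3) = 97.
Using row 1: 107 + 72 + ? → (1,1) = 261 − 179 = 82.
From row 3, 261 − (87 + 97) gives (3,1) = 77.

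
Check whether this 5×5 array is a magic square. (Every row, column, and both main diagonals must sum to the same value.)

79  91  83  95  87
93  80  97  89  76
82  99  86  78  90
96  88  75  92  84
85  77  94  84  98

No — column 4 sums to 438 but row 3 sums to 435.

Row 1: 79 + 91 + 83 + 95 + 87 = 435.
Row 2: 93 + 80 + 97 + 89 + 76 = 435.
Row 3: 82 + 99 + 86 + 78 + 90 = 435.
Row 4: 96 + 88 + 75 + 92 + 84 = 435.
Row 5: 85 + 77 + 94 + 84 + 98 = 438.
Column 1: 79 + 93 + 82 + 96 + 85 = 435.
Column 2: 91 + 80 + 99 + 88 + 77 = 435.
Column 3: 83 + 97 + 86 + 75 + 94 = 435.
Column 4: 95 + 89 + 78 + 92 + 84 = 438.
Column 5: 87 + 76 + 90 + 84 + 98 = 435.
Main diagonal: 79 + 80 + 86 + 92 + 98 = 435.
Anti-diagonal: 87 + 89 + 86 + 88 + 85 = 435.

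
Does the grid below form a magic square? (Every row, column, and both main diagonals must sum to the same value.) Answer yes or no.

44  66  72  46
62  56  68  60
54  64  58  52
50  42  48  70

Row 1: 44 + 66 + 72 + 46 = 228.
Row 2: 62 + 56 + 68 + 60 = 246.
Row 3: 54 + 64 + 58 + 52 = 228.
Row 4: 50 + 42 + 48 + 70 = 210.
Column 1: 44 + 62 + 54 + 50 = 210.
Column 2: 66 + 56 + 64 + 42 = 228.
Column 3: 72 + 68 + 58 + 48 = 246.
Column 4: 46 + 60 + 52 + 70 = 228.
Main diagonal: 44 + 56 + 58 + 70 = 228.
Anti-diagonal: 46 + 68 + 64 + 50 = 228.

No — row 3 sums to 228 but column 1 sums to 210.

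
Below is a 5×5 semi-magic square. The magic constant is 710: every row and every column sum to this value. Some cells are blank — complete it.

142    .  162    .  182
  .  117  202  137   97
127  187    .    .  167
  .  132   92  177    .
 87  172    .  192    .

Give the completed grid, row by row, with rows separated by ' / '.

142 102 162 122 182 / 157 117 202 137 97 / 127 187 147 82 167 / 197 132 92 177 112 / 87 172 107 192 152

Using row 2: 117 + 202 + 137 + 97 + ? → (2,1) = 710 − 553 = 157.
Column 1: 142 + 157 + 127 + 87 + ? = 710, so (4,1) = 197.
Column 2 needs 710; the known cells sum to 608, so (1,2) = 102.
Using row 1: 142 + 102 + 162 + 182 + ? → (1,4) = 710 − 588 = 122.
Row 4: 197 + 132 + 92 + 177 + ? = 710, so (4,5) = 112.
From column 4, 710 − (122 + 137 + 177 + 192) gives (3,4) = 82.
From column 5, 710 − (182 + 97 + 167 + 112) gives (5,5) = 152.
Row 3 needs 710; the known cells sum to 563, so (3,3) = 147.
Row 5: 87 + 172 + 192 + 152 + ? = 710, so (5,3) = 107.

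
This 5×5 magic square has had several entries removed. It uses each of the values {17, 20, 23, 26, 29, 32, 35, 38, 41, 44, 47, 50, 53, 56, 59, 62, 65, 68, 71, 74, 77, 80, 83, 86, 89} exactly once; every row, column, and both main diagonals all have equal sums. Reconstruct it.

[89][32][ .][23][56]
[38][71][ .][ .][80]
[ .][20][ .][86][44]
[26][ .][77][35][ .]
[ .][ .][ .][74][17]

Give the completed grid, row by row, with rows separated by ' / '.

89 32 65 23 56 / 38 71 29 47 80 / 62 20 53 86 44 / 26 59 77 35 68 / 50 83 41 74 17

The 25 entries sum to 1325, so each line sums to 1325/5 = 265.
Row 1 must total 265; the given cells sum to 200, so (1,3) = 65.
Column 4 needs 265; the known cells sum to 218, so (2,4) = 47.
Column 5: 56 + 80 + 44 + 17 + ? = 265, so (4,5) = 68.
Main diagonal needs 265; the known cells sum to 212, so (3,3) = 53.
Row 2 needs 265; the known cells sum to 236, so (2,3) = 29.
Row 3: 20 + 53 + 86 + 44 + ? = 265, so (3,1) = 62.
From row 4, 265 − (26 + 77 + 35 + 68) gives (4,2) = 59.
The remaining cell in column 1 is (5,1) = 265 − 215 = 50.
From column 2, 265 − (32 + 71 + 20 + 59) gives (5,2) = 83.
Column 3 must total 265; the given cells sum to 224, so (5,3) = 41.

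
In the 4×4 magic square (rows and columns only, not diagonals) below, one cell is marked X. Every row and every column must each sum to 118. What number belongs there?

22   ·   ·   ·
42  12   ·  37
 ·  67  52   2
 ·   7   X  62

-8

Row 2 needs 118; the known cells sum to 91, so (2,3) = 27.
The remaining cell in row 3 is (3,1) = 118 − 121 = -3.
Column 1 needs 118; the known cells sum to 61, so (4,1) = 57.
Column 2: 12 + 67 + 7 + ? = 118, so (1,2) = 32.
The remaining cell in column 4 is (1,4) = 118 − 101 = 17.
Row 1 needs 118; the known cells sum to 71, so (1,3) = 47.
Using row 4: 57 + 7 + 62 + ? → (4,3) = 118 − 126 = -8.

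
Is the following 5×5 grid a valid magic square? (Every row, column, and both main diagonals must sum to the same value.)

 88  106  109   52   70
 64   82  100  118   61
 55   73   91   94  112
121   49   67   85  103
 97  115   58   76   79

Yes

Row 1: 88 + 106 + 109 + 52 + 70 = 425.
Row 2: 64 + 82 + 100 + 118 + 61 = 425.
Row 3: 55 + 73 + 91 + 94 + 112 = 425.
Row 4: 121 + 49 + 67 + 85 + 103 = 425.
Row 5: 97 + 115 + 58 + 76 + 79 = 425.
Column 1: 88 + 64 + 55 + 121 + 97 = 425.
Column 2: 106 + 82 + 73 + 49 + 115 = 425.
Column 3: 109 + 100 + 91 + 67 + 58 = 425.
Column 4: 52 + 118 + 94 + 85 + 76 = 425.
Column 5: 70 + 61 + 112 + 103 + 79 = 425.
Main diagonal: 88 + 82 + 91 + 85 + 79 = 425.
Anti-diagonal: 70 + 118 + 91 + 49 + 97 = 425.
All lines sum to 425.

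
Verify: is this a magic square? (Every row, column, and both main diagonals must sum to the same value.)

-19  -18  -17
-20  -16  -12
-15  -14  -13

No — column 3 sums to -42 but row 1 sums to -54.

Row 1: -19 + (-18) + (-17) = -54.
Row 2: -20 + (-16) + (-12) = -48.
Row 3: -15 + (-14) + (-13) = -42.
Column 1: -19 + (-20) + (-15) = -54.
Column 2: -18 + (-16) + (-14) = -48.
Column 3: -17 + (-12) + (-13) = -42.
Main diagonal: -19 + (-16) + (-13) = -48.
Anti-diagonal: -17 + (-16) + (-15) = -48.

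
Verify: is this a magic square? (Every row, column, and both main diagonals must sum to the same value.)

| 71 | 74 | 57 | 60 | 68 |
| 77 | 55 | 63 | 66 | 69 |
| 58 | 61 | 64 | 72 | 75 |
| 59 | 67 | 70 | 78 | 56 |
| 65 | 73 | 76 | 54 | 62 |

Yes

Row 1: 71 + 74 + 57 + 60 + 68 = 330.
Row 2: 77 + 55 + 63 + 66 + 69 = 330.
Row 3: 58 + 61 + 64 + 72 + 75 = 330.
Row 4: 59 + 67 + 70 + 78 + 56 = 330.
Row 5: 65 + 73 + 76 + 54 + 62 = 330.
Column 1: 71 + 77 + 58 + 59 + 65 = 330.
Column 2: 74 + 55 + 61 + 67 + 73 = 330.
Column 3: 57 + 63 + 64 + 70 + 76 = 330.
Column 4: 60 + 66 + 72 + 78 + 54 = 330.
Column 5: 68 + 69 + 75 + 56 + 62 = 330.
Main diagonal: 71 + 55 + 64 + 78 + 62 = 330.
Anti-diagonal: 68 + 66 + 64 + 67 + 65 = 330.
All lines sum to 330.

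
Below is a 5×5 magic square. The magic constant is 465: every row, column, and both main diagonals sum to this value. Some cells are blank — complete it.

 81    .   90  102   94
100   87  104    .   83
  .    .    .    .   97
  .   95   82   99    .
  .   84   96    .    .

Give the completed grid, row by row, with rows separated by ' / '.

81 98 90 102 94 / 100 87 104 91 83 / 89 101 93 85 97 / 103 95 82 99 86 / 92 84 96 88 105

Row 1 must total 465; the given cells sum to 367, so (1,2) = 98.
Row 2: 100 + 87 + 104 + 83 + ? = 465, so (2,4) = 91.
From column 2, 465 − (98 + 87 + 95 + 84) gives (3,2) = 101.
From column 3, 465 − (90 + 104 + 82 + 96) gives (3,3) = 93.
From main diagonal, 465 − (81 + 87 + 93 + 99) gives (5,5) = 105.
Anti-diagonal needs 465; the known cells sum to 373, so (5,1) = 92.
The remaining cell in row 5 is (5,4) = 465 − 377 = 88.
Using column 4: 102 + 91 + 99 + 88 + ? → (3,4) = 465 − 380 = 85.
From column 5, 465 − (94 + 83 + 97 + 105) gives (4,5) = 86.
The remaining cell in row 3 is (3,1) = 465 − 376 = 89.
From row 4, 465 − (95 + 82 + 99 + 86) gives (4,1) = 103.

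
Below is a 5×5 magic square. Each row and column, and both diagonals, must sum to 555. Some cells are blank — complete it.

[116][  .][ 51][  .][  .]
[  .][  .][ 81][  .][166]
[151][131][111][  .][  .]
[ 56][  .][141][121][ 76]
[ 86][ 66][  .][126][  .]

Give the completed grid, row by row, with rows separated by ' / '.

116 96 51 156 136 / 146 101 81 61 166 / 151 131 111 91 71 / 56 161 141 121 76 / 86 66 171 126 106

Row 4 needs 555; the known cells sum to 394, so (4,2) = 161.
Column 1 needs 555; the known cells sum to 409, so (2,1) = 146.
The remaining cell in column 3 is (5,3) = 555 − 384 = 171.
Using row 5: 86 + 66 + 171 + 126 + ? → (5,5) = 555 − 449 = 106.
From main diagonal, 555 − (116 + 111 + 121 + 106) gives (2,2) = 101.
Using row 2: 146 + 101 + 81 + 166 + ? → (2,4) = 555 − 494 = 61.
Column 2 must total 555; the given cells sum to 459, so (1,2) = 96.
Anti-diagonal: 61 + 111 + 161 + 86 + ? = 555, so (1,5) = 136.
Using row 1: 116 + 96 + 51 + 136 + ? → (1,4) = 555 − 399 = 156.
From column 4, 555 − (156 + 61 + 121 + 126) gives (3,4) = 91.
Using column 5: 136 + 166 + 76 + 106 + ? → (3,5) = 555 − 484 = 71.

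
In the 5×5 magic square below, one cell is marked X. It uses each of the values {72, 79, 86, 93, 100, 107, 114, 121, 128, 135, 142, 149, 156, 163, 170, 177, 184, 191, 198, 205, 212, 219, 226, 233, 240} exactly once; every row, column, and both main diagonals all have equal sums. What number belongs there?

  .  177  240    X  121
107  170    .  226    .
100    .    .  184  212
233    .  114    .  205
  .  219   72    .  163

The 25 entries sum to 3900, so each line sums to 3900/5 = 780.
Column 5 must total 780; the given cells sum to 701, so (2,5) = 79.
Row 2: 107 + 170 + 226 + 79 + ? = 780, so (2,3) = 198.
Column 3 needs 780; the known cells sum to 624, so (3,3) = 156.
The remaining cell in row 3 is (3,2) = 780 − 652 = 128.
Column 2 needs 780; the known cells sum to 694, so (4,2) = 86.
Using anti-diagonal: 121 + 226 + 156 + 86 + ? → (5,1) = 780 − 589 = 191.
Row 4: 233 + 86 + 114 + 205 + ? = 780, so (4,4) = 142.
Row 5: 191 + 219 + 72 + 163 + ? = 780, so (5,4) = 135.
Using column 1: 107 + 100 + 233 + 191 + ? → (1,1) = 780 − 631 = 149.
From column 4, 780 − (226 + 184 + 142 + 135) gives (1,4) = 93.

93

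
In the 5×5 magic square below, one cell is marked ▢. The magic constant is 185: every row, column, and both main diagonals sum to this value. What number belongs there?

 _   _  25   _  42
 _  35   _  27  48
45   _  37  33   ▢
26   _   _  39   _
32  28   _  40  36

The remaining cell in row 5 is (5,3) = 185 − 136 = 49.
The remaining cell in column 4 is (1,4) = 185 − 139 = 46.
From main diagonal, 185 − (35 + 37 + 39 + 36) gives (1,1) = 38.
From anti-diagonal, 185 − (42 + 27 + 37 + 32) gives (4,2) = 47.
Row 1 needs 185; the known cells sum to 151, so (1,2) = 34.
The remaining cell in column 1 is (2,1) = 185 − 141 = 44.
Column 2: 34 + 35 + 47 + 28 + ? = 185, so (3,2) = 41.
Using row 2: 44 + 35 + 27 + 48 + ? → (2,3) = 185 − 154 = 31.
Row 3: 45 + 41 + 37 + 33 + ? = 185, so (3,5) = 29.

29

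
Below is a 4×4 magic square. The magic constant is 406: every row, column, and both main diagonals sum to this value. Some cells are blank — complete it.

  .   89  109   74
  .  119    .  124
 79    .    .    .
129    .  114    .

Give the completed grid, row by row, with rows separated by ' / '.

134 89 109 74 / 64 119 99 124 / 79 104 84 139 / 129 94 114 69

The remaining cell in row 1 is (1,1) = 406 − 272 = 134.
Using column 1: 134 + 79 + 129 + ? → (2,1) = 406 − 342 = 64.
The remaining cell in row 2 is (2,3) = 406 − 307 = 99.
The remaining cell in column 3 is (3,3) = 406 − 322 = 84.
From main diagonal, 406 − (134 + 119 + 84) gives (4,4) = 69.
Anti-diagonal: 74 + 99 + 129 + ? = 406, so (3,2) = 104.
The remaining cell in row 3 is (3,4) = 406 − 267 = 139.
The remaining cell in row 4 is (4,2) = 406 − 312 = 94.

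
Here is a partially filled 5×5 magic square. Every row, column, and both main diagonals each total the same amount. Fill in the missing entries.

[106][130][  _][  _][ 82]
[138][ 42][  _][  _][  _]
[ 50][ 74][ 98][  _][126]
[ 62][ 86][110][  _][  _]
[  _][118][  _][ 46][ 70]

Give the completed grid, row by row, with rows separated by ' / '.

Column 2 is already complete: 130 + 42 + 74 + 86 + 118 = 450, so that is the magic constant.
Row 3: 50 + 74 + 98 + 126 + ? = 450, so (3,4) = 102.
Using column 1: 106 + 138 + 50 + 62 + ? → (5,1) = 450 − 356 = 94.
Main diagonal: 106 + 42 + 98 + 70 + ? = 450, so (4,4) = 134.
Anti-diagonal: 82 + 98 + 86 + 94 + ? = 450, so (2,4) = 90.
Row 4 must total 450; the given cells sum to 392, so (4,5) = 58.
Using row 5: 94 + 118 + 46 + 70 + ? → (5,3) = 450 − 328 = 122.
Column 4: 90 + 102 + 134 + 46 + ? = 450, so (1,4) = 78.
Column 5: 82 + 126 + 58 + 70 + ? = 450, so (2,5) = 114.
Row 1 needs 450; the known cells sum to 396, so (1,3) = 54.
Row 2 must total 450; the given cells sum to 384, so (2,3) = 66.

106 130 54 78 82 / 138 42 66 90 114 / 50 74 98 102 126 / 62 86 110 134 58 / 94 118 122 46 70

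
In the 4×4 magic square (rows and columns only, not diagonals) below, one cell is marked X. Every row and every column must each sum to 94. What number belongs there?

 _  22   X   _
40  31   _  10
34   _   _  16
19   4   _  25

28

The remaining cell in row 2 is (2,3) = 94 − 81 = 13.
Row 4: 19 + 4 + 25 + ? = 94, so (4,3) = 46.
Column 1 needs 94; the known cells sum to 93, so (1,1) = 1.
Column 2 needs 94; the known cells sum to 57, so (3,2) = 37.
Using column 4: 10 + 16 + 25 + ? → (1,4) = 94 − 51 = 43.
Row 1 needs 94; the known cells sum to 66, so (1,3) = 28.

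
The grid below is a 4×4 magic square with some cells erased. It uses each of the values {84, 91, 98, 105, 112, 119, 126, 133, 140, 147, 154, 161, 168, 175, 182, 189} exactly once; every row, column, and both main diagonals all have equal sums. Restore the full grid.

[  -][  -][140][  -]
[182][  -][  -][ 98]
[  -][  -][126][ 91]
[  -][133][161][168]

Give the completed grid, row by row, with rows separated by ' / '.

The 16 entries sum to 2184, so each line sums to 2184/4 = 546.
Row 4 needs 546; the known cells sum to 462, so (4,1) = 84.
Using column 3: 140 + 126 + 161 + ? → (2,3) = 546 − 427 = 119.
Column 4: 98 + 91 + 168 + ? = 546, so (1,4) = 189.
Using anti-diagonal: 189 + 119 + 84 + ? → (3,2) = 546 − 392 = 154.
Row 2 must total 546; the given cells sum to 399, so (2,2) = 147.
Row 3 needs 546; the known cells sum to 371, so (3,1) = 175.
Column 1 needs 546; the known cells sum to 441, so (1,1) = 105.
The remaining cell in column 2 is (1,2) = 546 − 434 = 112.

105 112 140 189 / 182 147 119 98 / 175 154 126 91 / 84 133 161 168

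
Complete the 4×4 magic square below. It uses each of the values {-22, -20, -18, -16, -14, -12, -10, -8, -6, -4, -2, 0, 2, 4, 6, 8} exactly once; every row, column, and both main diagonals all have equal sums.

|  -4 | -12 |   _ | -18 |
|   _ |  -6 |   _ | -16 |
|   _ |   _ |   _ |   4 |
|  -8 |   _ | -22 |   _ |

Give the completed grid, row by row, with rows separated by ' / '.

The 16 entries sum to -112, so each line sums to -112/4 = -28.
The remaining cell in row 1 is (1,3) = -28 − (-34) = 6.
Column 4: -18 + (-16) + 4 + ? = -28, so (4,4) = 2.
Main diagonal: -4 + (-6) + 2 + ? = -28, so (3,3) = -20.
The remaining cell in row 4 is (4,2) = -28 − (-28) = 0.
Column 2 must total -28; the given cells sum to -18, so (3,2) = -10.
From column 3, -28 − (6 + (-20) + (-22)) gives (2,3) = 8.
Row 2: -6 + 8 + (-16) + ? = -28, so (2,1) = -14.
From row 3, -28 − (-10 + (-20) + 4) gives (3,1) = -2.

-4 -12 6 -18 / -14 -6 8 -16 / -2 -10 -20 4 / -8 0 -22 2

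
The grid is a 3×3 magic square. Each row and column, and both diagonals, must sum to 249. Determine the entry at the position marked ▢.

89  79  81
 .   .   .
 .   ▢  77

87

Column 3 must total 249; the given cells sum to 158, so (2,3) = 91.
Main diagonal needs 249; the known cells sum to 166, so (2,2) = 83.
Anti-diagonal needs 249; the known cells sum to 164, so (3,1) = 85.
Using row 2: 83 + 91 + ? → (2,1) = 249 − 174 = 75.
Row 3 must total 249; the given cells sum to 162, so (3,2) = 87.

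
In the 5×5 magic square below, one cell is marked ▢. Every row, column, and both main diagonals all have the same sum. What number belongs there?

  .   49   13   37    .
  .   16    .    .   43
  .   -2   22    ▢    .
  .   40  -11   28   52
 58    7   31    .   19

Column 2 is complete and sums to 110; that is the magic constant.
Using row 4: 40 + (-11) + 28 + 52 + ? → (4,1) = 110 − 109 = 1.
The remaining cell in row 5 is (5,4) = 110 − 115 = -5.
Column 3 needs 110; the known cells sum to 55, so (2,3) = 55.
Main diagonal: 16 + 22 + 28 + 19 + ? = 110, so (1,1) = 25.
Row 1 must total 110; the given cells sum to 124, so (1,5) = -14.
Column 5 must total 110; the given cells sum to 100, so (3,5) = 10.
Using anti-diagonal: -14 + 22 + 40 + 58 + ? → (2,4) = 110 − 106 = 4.
Using row 2: 16 + 55 + 4 + 43 + ? → (2,1) = 110 − 118 = -8.
From column 1, 110 − (25 + (-8) + 1 + 58) gives (3,1) = 34.
From column 4, 110 − (37 + 4 + 28 + (-5)) gives (3,4) = 46.

46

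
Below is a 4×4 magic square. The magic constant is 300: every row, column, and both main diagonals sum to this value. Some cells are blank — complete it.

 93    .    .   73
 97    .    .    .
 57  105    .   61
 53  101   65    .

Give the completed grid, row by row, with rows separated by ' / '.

93 45 89 73 / 97 49 69 85 / 57 105 77 61 / 53 101 65 81

Row 3: 57 + 105 + 61 + ? = 300, so (3,3) = 77.
Row 4: 53 + 101 + 65 + ? = 300, so (4,4) = 81.
Column 4 must total 300; the given cells sum to 215, so (2,4) = 85.
From main diagonal, 300 − (93 + 77 + 81) gives (2,2) = 49.
Using anti-diagonal: 73 + 105 + 53 + ? → (2,3) = 300 − 231 = 69.
Column 2 must total 300; the given cells sum to 255, so (1,2) = 45.
Using column 3: 69 + 77 + 65 + ? → (1,3) = 300 − 211 = 89.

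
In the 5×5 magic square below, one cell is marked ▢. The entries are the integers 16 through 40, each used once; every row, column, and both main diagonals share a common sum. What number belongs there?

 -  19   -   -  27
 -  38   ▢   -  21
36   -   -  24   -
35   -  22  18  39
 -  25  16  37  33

34

The entries are 16 through 40, which sum to 700, so each line sums to 700/5 = 140.
Row 4 needs 140; the known cells sum to 114, so (4,2) = 26.
From row 5, 140 − (25 + 16 + 37 + 33) gives (5,1) = 29.
Using column 2: 19 + 38 + 26 + 25 + ? → (3,2) = 140 − 108 = 32.
The remaining cell in column 5 is (3,5) = 140 − 120 = 20.
Row 3 needs 140; the known cells sum to 112, so (3,3) = 28.
Main diagonal must total 140; the given cells sum to 117, so (1,1) = 23.
Anti-diagonal: 27 + 28 + 26 + 29 + ? = 140, so (2,4) = 30.
Column 1 must total 140; the given cells sum to 123, so (2,1) = 17.
Column 4 must total 140; the given cells sum to 109, so (1,4) = 31.
The remaining cell in row 1 is (1,3) = 140 − 100 = 40.
From row 2, 140 − (17 + 38 + 30 + 21) gives (2,3) = 34.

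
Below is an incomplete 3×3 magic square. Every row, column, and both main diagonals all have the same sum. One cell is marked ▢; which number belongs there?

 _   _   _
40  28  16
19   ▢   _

Row 2 is complete and sums to 84; that is the magic constant.
From column 1, 84 − (40 + 19) gives (1,1) = 25.
The remaining cell in main diagonal is (3,3) = 84 − 53 = 31.
The remaining cell in anti-diagonal is (1,3) = 84 − 47 = 37.
Row 1 needs 84; the known cells sum to 62, so (1,2) = 22.
The remaining cell in row 3 is (3,2) = 84 − 50 = 34.

34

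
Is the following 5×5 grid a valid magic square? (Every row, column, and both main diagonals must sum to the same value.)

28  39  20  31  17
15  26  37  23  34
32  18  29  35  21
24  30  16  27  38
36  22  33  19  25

Yes

Row 1: 28 + 39 + 20 + 31 + 17 = 135.
Row 2: 15 + 26 + 37 + 23 + 34 = 135.
Row 3: 32 + 18 + 29 + 35 + 21 = 135.
Row 4: 24 + 30 + 16 + 27 + 38 = 135.
Row 5: 36 + 22 + 33 + 19 + 25 = 135.
Column 1: 28 + 15 + 32 + 24 + 36 = 135.
Column 2: 39 + 26 + 18 + 30 + 22 = 135.
Column 3: 20 + 37 + 29 + 16 + 33 = 135.
Column 4: 31 + 23 + 35 + 27 + 19 = 135.
Column 5: 17 + 34 + 21 + 38 + 25 = 135.
Main diagonal: 28 + 26 + 29 + 27 + 25 = 135.
Anti-diagonal: 17 + 23 + 29 + 30 + 36 = 135.
All lines sum to 135.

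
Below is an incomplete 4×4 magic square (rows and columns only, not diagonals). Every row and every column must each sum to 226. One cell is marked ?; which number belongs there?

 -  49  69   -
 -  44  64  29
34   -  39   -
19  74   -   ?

The remaining cell in row 2 is (2,1) = 226 − 137 = 89.
Column 1 must total 226; the given cells sum to 142, so (1,1) = 84.
Column 2: 49 + 44 + 74 + ? = 226, so (3,2) = 59.
Using column 3: 69 + 64 + 39 + ? → (4,3) = 226 − 172 = 54.
From row 1, 226 − (84 + 49 + 69) gives (1,4) = 24.
The remaining cell in row 3 is (3,4) = 226 − 132 = 94.
Row 4 must total 226; the given cells sum to 147, so (4,4) = 79.

79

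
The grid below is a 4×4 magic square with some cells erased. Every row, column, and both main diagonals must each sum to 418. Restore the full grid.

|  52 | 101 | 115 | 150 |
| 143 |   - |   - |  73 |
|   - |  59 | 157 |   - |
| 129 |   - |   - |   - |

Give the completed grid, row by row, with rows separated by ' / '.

52 101 115 150 / 143 122 80 73 / 94 59 157 108 / 129 136 66 87

From column 1, 418 − (52 + 143 + 129) gives (3,1) = 94.
Using anti-diagonal: 150 + 59 + 129 + ? → (2,3) = 418 − 338 = 80.
The remaining cell in row 2 is (2,2) = 418 − 296 = 122.
The remaining cell in row 3 is (3,4) = 418 − 310 = 108.
Column 2 must total 418; the given cells sum to 282, so (4,2) = 136.
Column 3: 115 + 80 + 157 + ? = 418, so (4,3) = 66.
Column 4: 150 + 73 + 108 + ? = 418, so (4,4) = 87.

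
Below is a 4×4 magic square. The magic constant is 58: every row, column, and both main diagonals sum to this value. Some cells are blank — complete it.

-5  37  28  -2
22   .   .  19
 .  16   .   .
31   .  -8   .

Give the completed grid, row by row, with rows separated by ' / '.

-5 37 28 -2 / 22 4 13 19 / 10 16 25 7 / 31 1 -8 34

Using column 1: -5 + 22 + 31 + ? → (3,1) = 58 − 48 = 10.
Anti-diagonal must total 58; the given cells sum to 45, so (2,3) = 13.
Using row 2: 22 + 13 + 19 + ? → (2,2) = 58 − 54 = 4.
Using column 2: 37 + 4 + 16 + ? → (4,2) = 58 − 57 = 1.
Using column 3: 28 + 13 + (-8) + ? → (3,3) = 58 − 33 = 25.
Main diagonal must total 58; the given cells sum to 24, so (4,4) = 34.
The remaining cell in row 3 is (3,4) = 58 − 51 = 7.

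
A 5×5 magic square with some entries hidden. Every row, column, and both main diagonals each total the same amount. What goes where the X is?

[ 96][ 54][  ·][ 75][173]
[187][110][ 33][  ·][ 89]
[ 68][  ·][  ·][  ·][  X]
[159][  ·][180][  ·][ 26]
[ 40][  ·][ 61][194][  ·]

145

Column 1 is complete and sums to 550; that is the magic constant.
The remaining cell in row 1 is (1,3) = 550 − 398 = 152.
Row 2 must total 550; the given cells sum to 419, so (2,4) = 131.
From column 3, 550 − (152 + 33 + 180 + 61) gives (3,3) = 124.
Anti-diagonal: 173 + 131 + 124 + 40 + ? = 550, so (4,2) = 82.
Row 4 needs 550; the known cells sum to 447, so (4,4) = 103.
Column 4 must total 550; the given cells sum to 503, so (3,4) = 47.
Main diagonal: 96 + 110 + 124 + 103 + ? = 550, so (5,5) = 117.
The remaining cell in row 5 is (5,2) = 550 − 412 = 138.
The remaining cell in column 2 is (3,2) = 550 − 384 = 166.
Using column 5: 173 + 89 + 26 + 117 + ? → (3,5) = 550 − 405 = 145.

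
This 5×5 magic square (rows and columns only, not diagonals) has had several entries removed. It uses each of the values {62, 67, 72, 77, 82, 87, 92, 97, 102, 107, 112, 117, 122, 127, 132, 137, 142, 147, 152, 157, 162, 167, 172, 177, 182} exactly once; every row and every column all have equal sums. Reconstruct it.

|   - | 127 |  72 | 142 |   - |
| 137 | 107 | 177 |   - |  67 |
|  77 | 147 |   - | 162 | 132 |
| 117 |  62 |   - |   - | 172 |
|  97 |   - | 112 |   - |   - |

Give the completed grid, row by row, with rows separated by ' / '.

The 25 entries sum to 3050, so each line sums to 3050/5 = 610.
Row 2: 137 + 107 + 177 + 67 + ? = 610, so (2,4) = 122.
Row 3 must total 610; the given cells sum to 518, so (3,3) = 92.
Column 1: 137 + 77 + 117 + 97 + ? = 610, so (1,1) = 182.
From column 2, 610 − (127 + 107 + 147 + 62) gives (5,2) = 167.
Using column 3: 72 + 177 + 92 + 112 + ? → (4,3) = 610 − 453 = 157.
Using row 1: 182 + 127 + 72 + 142 + ? → (1,5) = 610 − 523 = 87.
Using row 4: 117 + 62 + 157 + 172 + ? → (4,4) = 610 − 508 = 102.
Column 4 needs 610; the known cells sum to 528, so (5,4) = 82.
The remaining cell in column 5 is (5,5) = 610 − 458 = 152.

182 127 72 142 87 / 137 107 177 122 67 / 77 147 92 162 132 / 117 62 157 102 172 / 97 167 112 82 152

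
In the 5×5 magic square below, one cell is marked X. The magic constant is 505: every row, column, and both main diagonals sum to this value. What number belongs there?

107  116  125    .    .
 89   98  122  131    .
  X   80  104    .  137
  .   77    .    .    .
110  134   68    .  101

From row 2, 505 − (89 + 98 + 122 + 131) gives (2,5) = 65.
From row 5, 505 − (110 + 134 + 68 + 101) gives (5,4) = 92.
Column 3: 125 + 122 + 104 + 68 + ? = 505, so (4,3) = 86.
The remaining cell in main diagonal is (4,4) = 505 − 410 = 95.
Using anti-diagonal: 131 + 104 + 77 + 110 + ? → (1,5) = 505 − 422 = 83.
The remaining cell in row 1 is (1,4) = 505 − 431 = 74.
Using column 4: 74 + 131 + 95 + 92 + ? → (3,4) = 505 − 392 = 113.
Column 5: 83 + 65 + 137 + 101 + ? = 505, so (4,5) = 119.
Row 3 needs 505; the known cells sum to 434, so (3,1) = 71.

71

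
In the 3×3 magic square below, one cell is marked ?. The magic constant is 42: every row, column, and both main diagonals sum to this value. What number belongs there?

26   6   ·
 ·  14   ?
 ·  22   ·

30

Row 1: 26 + 6 + ? = 42, so (1,3) = 10.
Main diagonal: 26 + 14 + ? = 42, so (3,3) = 2.
Anti-diagonal needs 42; the known cells sum to 24, so (3,1) = 18.
From column 1, 42 − (26 + 18) gives (2,1) = -2.
The remaining cell in column 3 is (2,3) = 42 − 12 = 30.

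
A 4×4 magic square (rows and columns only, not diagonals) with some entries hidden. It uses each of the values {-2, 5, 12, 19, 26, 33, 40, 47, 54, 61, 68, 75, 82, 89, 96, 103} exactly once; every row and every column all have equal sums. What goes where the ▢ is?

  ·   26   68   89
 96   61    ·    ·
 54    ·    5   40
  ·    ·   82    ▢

75

The 16 entries sum to 808, so each line sums to 808/4 = 202.
Row 1 needs 202; the known cells sum to 183, so (1,1) = 19.
Row 3: 54 + 5 + 40 + ? = 202, so (3,2) = 103.
Column 1: 19 + 96 + 54 + ? = 202, so (4,1) = 33.
The remaining cell in column 2 is (4,2) = 202 − 190 = 12.
From column 3, 202 − (68 + 5 + 82) gives (2,3) = 47.
The remaining cell in row 2 is (2,4) = 202 − 204 = -2.
Row 4 must total 202; the given cells sum to 127, so (4,4) = 75.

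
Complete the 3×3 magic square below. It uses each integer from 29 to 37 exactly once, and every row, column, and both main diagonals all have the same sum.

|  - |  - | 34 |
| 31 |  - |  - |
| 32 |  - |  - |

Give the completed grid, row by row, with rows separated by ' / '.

36 29 34 / 31 33 35 / 32 37 30

The entries are 29 through 37, which sum to 297, so each line sums to 297/3 = 99.
Column 1 must total 99; the given cells sum to 63, so (1,1) = 36.
From anti-diagonal, 99 − (34 + 32) gives (2,2) = 33.
The remaining cell in row 1 is (1,2) = 99 − 70 = 29.
Using row 2: 31 + 33 + ? → (2,3) = 99 − 64 = 35.
Column 2 needs 99; the known cells sum to 62, so (3,2) = 37.
Column 3: 34 + 35 + ? = 99, so (3,3) = 30.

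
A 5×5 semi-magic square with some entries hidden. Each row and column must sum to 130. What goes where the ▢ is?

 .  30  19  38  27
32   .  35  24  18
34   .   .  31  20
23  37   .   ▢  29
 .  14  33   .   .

The remaining cell in row 1 is (1,1) = 130 − 114 = 16.
Row 2 needs 130; the known cells sum to 109, so (2,2) = 21.
From column 1, 130 − (16 + 32 + 34 + 23) gives (5,1) = 25.
The remaining cell in column 2 is (3,2) = 130 − 102 = 28.
Column 5: 27 + 18 + 20 + 29 + ? = 130, so (5,5) = 36.
Using row 3: 34 + 28 + 31 + 20 + ? → (3,3) = 130 − 113 = 17.
From row 5, 130 − (25 + 14 + 33 + 36) gives (5,4) = 22.
Column 3: 19 + 35 + 17 + 33 + ? = 130, so (4,3) = 26.
From column 4, 130 − (38 + 24 + 31 + 22) gives (4,4) = 15.

15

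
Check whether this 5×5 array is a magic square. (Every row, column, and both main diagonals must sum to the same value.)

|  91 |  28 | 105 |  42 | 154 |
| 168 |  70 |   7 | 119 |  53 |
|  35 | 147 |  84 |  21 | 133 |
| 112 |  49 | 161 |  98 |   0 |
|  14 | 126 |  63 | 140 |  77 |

Row 1: 91 + 28 + 105 + 42 + 154 = 420.
Row 2: 168 + 70 + 7 + 119 + 53 = 417.
Row 3: 35 + 147 + 84 + 21 + 133 = 420.
Row 4: 112 + 49 + 161 + 98 + 0 = 420.
Row 5: 14 + 126 + 63 + 140 + 77 = 420.
Column 1: 91 + 168 + 35 + 112 + 14 = 420.
Column 2: 28 + 70 + 147 + 49 + 126 = 420.
Column 3: 105 + 7 + 84 + 161 + 63 = 420.
Column 4: 42 + 119 + 21 + 98 + 140 = 420.
Column 5: 154 + 53 + 133 + 0 + 77 = 417.
Main diagonal: 91 + 70 + 84 + 98 + 77 = 420.
Anti-diagonal: 154 + 119 + 84 + 49 + 14 = 420.

No — row 5 sums to 420 but row 2 sums to 417.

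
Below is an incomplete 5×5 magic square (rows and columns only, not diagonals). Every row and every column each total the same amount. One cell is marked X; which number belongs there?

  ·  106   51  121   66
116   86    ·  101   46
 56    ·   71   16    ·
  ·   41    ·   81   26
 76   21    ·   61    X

131

Column 4 is complete and sums to 380; that is the magic constant.
Row 1 must total 380; the given cells sum to 344, so (1,1) = 36.
Using row 2: 116 + 86 + 101 + 46 + ? → (2,3) = 380 − 349 = 31.
From column 1, 380 − (36 + 116 + 56 + 76) gives (4,1) = 96.
Column 2 needs 380; the known cells sum to 254, so (3,2) = 126.
The remaining cell in row 3 is (3,5) = 380 − 269 = 111.
The remaining cell in row 4 is (4,3) = 380 − 244 = 136.
Using column 3: 51 + 31 + 71 + 136 + ? → (5,3) = 380 − 289 = 91.
Column 5: 66 + 46 + 111 + 26 + ? = 380, so (5,5) = 131.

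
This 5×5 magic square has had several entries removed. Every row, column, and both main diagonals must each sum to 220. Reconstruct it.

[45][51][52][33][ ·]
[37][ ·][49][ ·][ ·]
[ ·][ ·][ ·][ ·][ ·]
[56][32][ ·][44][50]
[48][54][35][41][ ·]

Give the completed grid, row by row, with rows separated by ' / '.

Row 1 needs 220; the known cells sum to 181, so (1,5) = 39.
Row 4 must total 220; the given cells sum to 182, so (4,3) = 38.
Row 5 must total 220; the given cells sum to 178, so (5,5) = 42.
Column 1 must total 220; the given cells sum to 186, so (3,1) = 34.
The remaining cell in column 3 is (3,3) = 220 − 174 = 46.
Using main diagonal: 45 + 46 + 44 + 42 + ? → (2,2) = 220 − 177 = 43.
Anti-diagonal needs 220; the known cells sum to 165, so (2,4) = 55.
The remaining cell in row 2 is (2,5) = 220 − 184 = 36.
The remaining cell in column 2 is (3,2) = 220 − 180 = 40.
Column 4: 33 + 55 + 44 + 41 + ? = 220, so (3,4) = 47.
Column 5 must total 220; the given cells sum to 167, so (3,5) = 53.

45 51 52 33 39 / 37 43 49 55 36 / 34 40 46 47 53 / 56 32 38 44 50 / 48 54 35 41 42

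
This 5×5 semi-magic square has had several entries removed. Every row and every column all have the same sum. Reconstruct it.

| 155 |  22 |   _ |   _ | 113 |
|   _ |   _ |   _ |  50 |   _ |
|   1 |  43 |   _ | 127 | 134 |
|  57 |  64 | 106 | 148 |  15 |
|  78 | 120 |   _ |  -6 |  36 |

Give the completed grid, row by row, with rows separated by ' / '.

Row 4 is already complete: 57 + 64 + 106 + 148 + 15 = 390, so that is the magic constant.
Row 3 must total 390; the given cells sum to 305, so (3,3) = 85.
From row 5, 390 − (78 + 120 + (-6) + 36) gives (5,3) = 162.
From column 1, 390 − (155 + 1 + 57 + 78) gives (2,1) = 99.
The remaining cell in column 2 is (2,2) = 390 − 249 = 141.
Using column 4: 50 + 127 + 148 + (-6) + ? → (1,4) = 390 − 319 = 71.
Column 5 must total 390; the given cells sum to 298, so (2,5) = 92.
Row 1 needs 390; the known cells sum to 361, so (1,3) = 29.
Using row 2: 99 + 141 + 50 + 92 + ? → (2,3) = 390 − 382 = 8.

155 22 29 71 113 / 99 141 8 50 92 / 1 43 85 127 134 / 57 64 106 148 15 / 78 120 162 -6 36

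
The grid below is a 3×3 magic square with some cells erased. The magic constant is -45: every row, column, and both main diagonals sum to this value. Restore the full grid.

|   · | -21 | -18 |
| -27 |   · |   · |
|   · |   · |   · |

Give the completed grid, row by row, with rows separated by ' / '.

The remaining cell in row 1 is (1,1) = -45 − (-39) = -6.
Column 1 needs -45; the known cells sum to -33, so (3,1) = -12.
Anti-diagonal: -18 + (-12) + ? = -45, so (2,2) = -15.
Row 2: -27 + (-15) + ? = -45, so (2,3) = -3.
The remaining cell in column 2 is (3,2) = -45 − (-36) = -9.
Column 3: -18 + (-3) + ? = -45, so (3,3) = -24.

-6 -21 -18 / -27 -15 -3 / -12 -9 -24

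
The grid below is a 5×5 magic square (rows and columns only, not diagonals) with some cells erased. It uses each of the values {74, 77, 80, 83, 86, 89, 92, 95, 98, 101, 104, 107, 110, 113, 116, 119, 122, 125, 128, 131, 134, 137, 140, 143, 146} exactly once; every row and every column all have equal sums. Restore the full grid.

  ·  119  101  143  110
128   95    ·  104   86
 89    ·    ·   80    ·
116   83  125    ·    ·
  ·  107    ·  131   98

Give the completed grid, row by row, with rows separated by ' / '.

The 25 entries sum to 2750, so each line sums to 2750/5 = 550.
Row 1 must total 550; the given cells sum to 473, so (1,1) = 77.
From row 2, 550 − (128 + 95 + 104 + 86) gives (2,3) = 137.
Column 1: 77 + 128 + 89 + 116 + ? = 550, so (5,1) = 140.
From column 2, 550 − (119 + 95 + 83 + 107) gives (3,2) = 146.
Column 4 must total 550; the given cells sum to 458, so (4,4) = 92.
From row 4, 550 − (116 + 83 + 125 + 92) gives (4,5) = 134.
Using row 5: 140 + 107 + 131 + 98 + ? → (5,3) = 550 − 476 = 74.
Column 3 must total 550; the given cells sum to 437, so (3,3) = 113.
Column 5: 110 + 86 + 134 + 98 + ? = 550, so (3,5) = 122.

77 119 101 143 110 / 128 95 137 104 86 / 89 146 113 80 122 / 116 83 125 92 134 / 140 107 74 131 98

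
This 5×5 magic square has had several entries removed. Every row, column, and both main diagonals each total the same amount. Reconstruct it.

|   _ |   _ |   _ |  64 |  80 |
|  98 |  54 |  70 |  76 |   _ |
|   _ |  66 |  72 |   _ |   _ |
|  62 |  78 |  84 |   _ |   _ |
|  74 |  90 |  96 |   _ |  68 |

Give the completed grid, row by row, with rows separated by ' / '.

86 92 58 64 80 / 98 54 70 76 82 / 60 66 72 88 94 / 62 78 84 100 56 / 74 90 96 52 68

Anti-diagonal is already complete: 80 + 76 + 72 + 78 + 74 = 380, so that is the magic constant.
The remaining cell in row 2 is (2,5) = 380 − 298 = 82.
The remaining cell in row 5 is (5,4) = 380 − 328 = 52.
Column 2 needs 380; the known cells sum to 288, so (1,2) = 92.
Column 3 needs 380; the known cells sum to 322, so (1,3) = 58.
Using row 1: 92 + 58 + 64 + 80 + ? → (1,1) = 380 − 294 = 86.
Column 1: 86 + 98 + 62 + 74 + ? = 380, so (3,1) = 60.
The remaining cell in main diagonal is (4,4) = 380 − 280 = 100.
Row 4: 62 + 78 + 84 + 100 + ? = 380, so (4,5) = 56.
Column 4 must total 380; the given cells sum to 292, so (3,4) = 88.
Column 5 must total 380; the given cells sum to 286, so (3,5) = 94.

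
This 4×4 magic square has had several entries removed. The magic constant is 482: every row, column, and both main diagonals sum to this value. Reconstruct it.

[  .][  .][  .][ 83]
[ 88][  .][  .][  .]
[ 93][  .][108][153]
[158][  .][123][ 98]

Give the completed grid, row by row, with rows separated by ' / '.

From row 3, 482 − (93 + 108 + 153) gives (3,2) = 128.
Row 4: 158 + 123 + 98 + ? = 482, so (4,2) = 103.
Column 1 needs 482; the known cells sum to 339, so (1,1) = 143.
Column 4 needs 482; the known cells sum to 334, so (2,4) = 148.
Using main diagonal: 143 + 108 + 98 + ? → (2,2) = 482 − 349 = 133.
From anti-diagonal, 482 − (83 + 128 + 158) gives (2,3) = 113.
Column 2 needs 482; the known cells sum to 364, so (1,2) = 118.
Column 3 needs 482; the known cells sum to 344, so (1,3) = 138.

143 118 138 83 / 88 133 113 148 / 93 128 108 153 / 158 103 123 98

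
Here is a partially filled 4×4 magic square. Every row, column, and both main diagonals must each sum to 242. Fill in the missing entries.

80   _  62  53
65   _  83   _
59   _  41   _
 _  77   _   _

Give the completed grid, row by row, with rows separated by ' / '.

The remaining cell in row 1 is (1,2) = 242 − 195 = 47.
Using column 1: 80 + 65 + 59 + ? → (4,1) = 242 − 204 = 38.
Column 3 needs 242; the known cells sum to 186, so (4,3) = 56.
Anti-diagonal needs 242; the known cells sum to 174, so (3,2) = 68.
From row 3, 242 − (59 + 68 + 41) gives (3,4) = 74.
From row 4, 242 − (38 + 77 + 56) gives (4,4) = 71.
Column 2 must total 242; the given cells sum to 192, so (2,2) = 50.
Column 4 must total 242; the given cells sum to 198, so (2,4) = 44.

80 47 62 53 / 65 50 83 44 / 59 68 41 74 / 38 77 56 71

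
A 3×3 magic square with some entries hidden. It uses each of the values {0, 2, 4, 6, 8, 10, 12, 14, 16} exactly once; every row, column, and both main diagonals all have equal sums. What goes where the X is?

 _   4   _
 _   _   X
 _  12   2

16

The 9 entries sum to 72, so each line sums to 72/3 = 24.
Row 3 needs 24; the known cells sum to 14, so (3,1) = 10.
Column 2: 4 + 12 + ? = 24, so (2,2) = 8.
Main diagonal: 8 + 2 + ? = 24, so (1,1) = 14.
Using anti-diagonal: 8 + 10 + ? → (1,3) = 24 − 18 = 6.
Column 1 must total 24; the given cells sum to 24, so (2,1) = 0.
Using column 3: 6 + 2 + ? → (2,3) = 24 − 8 = 16.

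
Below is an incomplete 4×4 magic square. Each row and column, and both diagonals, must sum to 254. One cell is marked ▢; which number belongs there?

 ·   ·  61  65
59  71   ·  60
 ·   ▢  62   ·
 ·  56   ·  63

57

The remaining cell in row 2 is (2,3) = 254 − 190 = 64.
The remaining cell in column 3 is (4,3) = 254 − 187 = 67.
Using column 4: 65 + 60 + 63 + ? → (3,4) = 254 − 188 = 66.
From main diagonal, 254 − (71 + 62 + 63) gives (1,1) = 58.
The remaining cell in row 1 is (1,2) = 254 − 184 = 70.
Row 4: 56 + 67 + 63 + ? = 254, so (4,1) = 68.
The remaining cell in column 1 is (3,1) = 254 − 185 = 69.
Column 2 must total 254; the given cells sum to 197, so (3,2) = 57.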